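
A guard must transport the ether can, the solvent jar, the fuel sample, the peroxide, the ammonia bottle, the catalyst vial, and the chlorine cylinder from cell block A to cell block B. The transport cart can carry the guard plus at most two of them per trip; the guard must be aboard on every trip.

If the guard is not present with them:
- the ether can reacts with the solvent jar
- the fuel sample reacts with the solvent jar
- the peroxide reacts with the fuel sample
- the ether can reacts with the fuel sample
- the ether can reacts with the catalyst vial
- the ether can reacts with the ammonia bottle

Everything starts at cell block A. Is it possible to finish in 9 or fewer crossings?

Counting alone: the guard can take at most 2 across per trip to cell block B, so moving all 7 needs at least 4 loaded trips out, with a return between consecutive ones — at least 7 crossings.
The safety rule pushes this higher. Following every safe sequence of crossings, the most of the 7 that can be at cell block B as the transport cart arrives there on crossings 7, 9 is 5, 6 respectively — never all 7.
So the move cannot be finished within 9 crossings. (The shortest complete plan takes 11:)
1. Guard goes to cell block B with the ether can and the fuel sample.
2. Guard goes back to cell block A with the ether can.
3. Guard goes to cell block B with the ether can and the peroxide.
4. Guard goes back to cell block A with the fuel sample.
5. Guard goes to cell block B with the ammonia bottle and the solvent jar.
6. Guard goes back to cell block A with the ether can.
7. Guard goes to cell block B with the catalyst vial and the ether can.
8. Guard goes back to cell block A with the ether can.
9. Guard goes to cell block B with the chlorine cylinder and the ether can.
10. Guard goes back to cell block A with the ether can.
11. Guard goes to cell block B with the ether can and the fuel sample.

No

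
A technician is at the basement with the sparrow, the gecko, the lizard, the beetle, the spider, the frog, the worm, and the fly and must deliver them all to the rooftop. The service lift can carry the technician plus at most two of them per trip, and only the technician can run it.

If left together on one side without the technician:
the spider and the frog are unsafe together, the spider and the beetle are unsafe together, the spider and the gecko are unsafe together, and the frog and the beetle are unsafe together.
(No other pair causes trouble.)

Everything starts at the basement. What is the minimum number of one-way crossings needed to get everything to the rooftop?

Counting alone: the technician can take at most 2 across per trip to the rooftop, so moving all 8 needs at least 4 loaded trips out, with a return between consecutive ones — at least 7 crossings.
The safety rule pushes this higher. Following every safe sequence of crossings, the most of the 8 that can be at the rooftop as the service lift arrives there on crossings 7, 9, 11 is 5, 6, 7 respectively — never all 8.
So no plan with fewer than 13 crossings exists, and this one achieves 13:
1. Technician goes to the rooftop with the beetle and the spider.
2. Technician goes back to the basement with the beetle.
3. Technician goes to the rooftop with the beetle and the sparrow.
4. Technician goes back to the basement with the beetle.
5. Technician goes to the rooftop with the beetle and the gecko.
6. Technician goes back to the basement with the spider.
7. Technician goes to the rooftop with the lizard and the spider.
8. Technician goes back to the basement with the spider.
9. Technician goes to the rooftop with the spider and the worm.
10. Technician goes back to the basement with the spider.
11. Technician goes to the rooftop with the fly and the spider.
12. Technician goes back to the basement with the spider.
13. Technician goes to the rooftop with the frog and the spider.

13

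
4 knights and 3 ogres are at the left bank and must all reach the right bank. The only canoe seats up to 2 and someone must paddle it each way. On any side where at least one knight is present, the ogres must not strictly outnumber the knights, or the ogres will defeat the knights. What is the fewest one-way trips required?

Counting alone: each trip to the right bank takes at most 2 across and each return brings at least 1 back, so after t trips out (and t−1 returns) at most 2t − (t−1) of the 7 are across; that first reaches 7 at t = 6, so at least 11 crossings are needed.
The plan below uses exactly 11 crossings, so it is optimal:
1. 2 ogres → the right bank.  (the left bank: 4K 1O; the right bank: 0K 2O)
2. 1 ogre ← the left bank.  (the left bank: 4K 2O; the right bank: 0K 1O)
3. 2 ogres → the right bank.  (the left bank: 4K 0O; the right bank: 0K 3O)
4. 1 ogre ← the left bank.  (the left bank: 4K 1O; the right bank: 0K 2O)
5. 2 knights → the right bank.  (the left bank: 2K 1O; the right bank: 2K 2O)
6. 1 ogre ← the left bank.  (the left bank: 2K 2O; the right bank: 2K 1O)
7. 1 knight and 1 ogre → the right bank.  (the left bank: 1K 1O; the right bank: 3K 2O)
8. 1 knight ← the left bank.  (the left bank: 2K 1O; the right bank: 2K 2O)
9. 1 knight and 1 ogre → the right bank.  (the left bank: 1K 0O; the right bank: 3K 3O)
10. 1 ogre ← the left bank.  (the left bank: 1K 1O; the right bank: 3K 2O)
11. 1 knight and 1 ogre → the right bank.  (the left bank: 0K 0O; the right bank: 4K 3O)

11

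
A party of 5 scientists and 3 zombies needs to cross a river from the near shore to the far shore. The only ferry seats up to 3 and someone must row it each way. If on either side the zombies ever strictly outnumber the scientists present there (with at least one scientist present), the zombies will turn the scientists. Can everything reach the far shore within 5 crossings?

No

Counting alone: each trip to the far shore takes at most 3 across and each return brings at least 1 back, so after t trips out (and t−1 returns) at most 3t − (t−1) of the 8 are across; that first reaches 8 at t = 4, so at least 7 crossings are needed.
Since 5 < 7, 5 crossings cannot be enough. (The shortest complete plan in fact takes 7:)
1. 2 zombies → the far shore.  (the near shore: 5S 1Z; the far shore: 0S 2Z)
2. 1 zombie ← the near shore.  (the near shore: 5S 2Z; the far shore: 0S 1Z)
3. 2 scientists and 1 zombie → the far shore.  (the near shore: 3S 1Z; the far shore: 2S 2Z)
4. 1 zombie ← the near shore.  (the near shore: 3S 2Z; the far shore: 2S 1Z)
5. 1 scientist and 2 zombies → the far shore.  (the near shore: 2S 0Z; the far shore: 3S 3Z)
6. 1 zombie ← the near shore.  (the near shore: 2S 1Z; the far shore: 3S 2Z)
7. 2 scientists and 1 zombie → the far shore.  (the near shore: 0S 0Z; the far shore: 5S 3Z)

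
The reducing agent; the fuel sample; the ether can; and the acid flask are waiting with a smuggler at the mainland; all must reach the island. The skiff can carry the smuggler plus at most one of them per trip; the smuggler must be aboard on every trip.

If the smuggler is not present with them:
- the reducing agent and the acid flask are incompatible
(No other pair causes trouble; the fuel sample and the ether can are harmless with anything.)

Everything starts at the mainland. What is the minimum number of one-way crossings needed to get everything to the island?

7

Counting alone: the smuggler can take at most 1 across per trip to the island, so moving all 4 needs at least 4 loaded trips out, with a return between consecutive ones — at least 7 crossings.
The plan below uses exactly 7 crossings, so it is optimal:
1. Smuggler goes to the island with the reducing agent.  [the mainland: the acid flask, the ether can, the fuel sample | the island: the reducing agent]
2. Smuggler goes back to the mainland alone.  [the mainland: the acid flask, the ether can, the fuel sample | the island: the reducing agent]
3. Smuggler goes to the island with the fuel sample.  [the mainland: the acid flask, the ether can | the island: the fuel sample, the reducing agent]
4. Smuggler goes back to the mainland alone.  [the mainland: the acid flask, the ether can | the island: the fuel sample, the reducing agent]
5. Smuggler goes to the island with the ether can.  [the mainland: the acid flask | the island: the ether can, the fuel sample, the reducing agent]
6. Smuggler goes back to the mainland alone.  [the mainland: the acid flask | the island: the ether can, the fuel sample, the reducing agent]
7. Smuggler goes to the island with the acid flask.  [the mainland: — | the island: the acid flask, the ether can, the fuel sample, the reducing agent]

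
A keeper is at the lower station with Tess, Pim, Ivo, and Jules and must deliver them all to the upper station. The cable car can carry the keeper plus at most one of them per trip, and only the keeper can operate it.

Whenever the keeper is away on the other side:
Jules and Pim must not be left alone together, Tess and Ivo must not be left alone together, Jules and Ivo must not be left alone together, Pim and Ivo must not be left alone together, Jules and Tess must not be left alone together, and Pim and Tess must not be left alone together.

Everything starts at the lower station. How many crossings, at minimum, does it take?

impossible

Whatever the first load, the items left behind include a forbidden pair without the keeper. No opening move is safe, so no plan exists.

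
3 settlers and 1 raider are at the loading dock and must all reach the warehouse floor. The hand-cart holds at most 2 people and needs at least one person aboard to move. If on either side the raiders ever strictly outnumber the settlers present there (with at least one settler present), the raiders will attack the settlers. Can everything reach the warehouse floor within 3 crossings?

No

Counting alone: each trip to the warehouse floor takes at most 2 across and each return brings at least 1 back, so after t trips out (and t−1 returns) at most 2t − (t−1) of the 4 are across; that first reaches 4 at t = 3, so at least 5 crossings are needed.
Since 3 < 5, 3 crossings cannot be enough. (The shortest complete plan in fact takes 5:)
1. 1 settler and 1 raider → the warehouse floor.  (the loading dock: 2S 0R; the warehouse floor: 1S 1R)
2. 1 raider ← the loading dock.  (the loading dock: 2S 1R; the warehouse floor: 1S 0R)
3. 1 settler and 1 raider → the warehouse floor.  (the loading dock: 1S 0R; the warehouse floor: 2S 1R)
4. 1 raider ← the loading dock.  (the loading dock: 1S 1R; the warehouse floor: 2S 0R)
5. 1 settler and 1 raider → the warehouse floor.  (the loading dock: 0S 0R; the warehouse floor: 3S 1R)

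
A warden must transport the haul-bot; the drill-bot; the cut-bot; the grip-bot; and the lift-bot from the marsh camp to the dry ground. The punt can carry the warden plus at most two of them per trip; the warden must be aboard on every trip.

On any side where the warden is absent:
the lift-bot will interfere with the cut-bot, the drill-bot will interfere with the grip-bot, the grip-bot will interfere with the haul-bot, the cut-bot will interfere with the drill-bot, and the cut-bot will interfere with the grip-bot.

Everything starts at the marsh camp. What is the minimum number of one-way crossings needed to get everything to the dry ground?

Counting alone: the warden can take at most 2 across per trip to the dry ground, so moving all 5 needs at least 3 loaded trips out, with a return between consecutive ones — at least 5 crossings.
The safety rule pushes this higher. Following every safe sequence of crossings, the most of the 5 that can be at the dry ground as the punt arrives there on crossing 5 is 4 — never all 5.
So no plan with fewer than 7 crossings exists, and this one achieves 7:
1. Warden goes to the dry ground with the cut-bot and the grip-bot.  [the marsh camp: the drill-bot, the haul-bot, the lift-bot | the dry ground: the cut-bot, the grip-bot]
2. Warden goes back to the marsh camp with the cut-bot.  [the marsh camp: the cut-bot, the drill-bot, the haul-bot, the lift-bot | the dry ground: the grip-bot]
3. Warden goes to the dry ground with the cut-bot and the haul-bot.  [the marsh camp: the drill-bot, the lift-bot | the dry ground: the cut-bot, the grip-bot, the haul-bot]
4. Warden goes back to the marsh camp with the grip-bot.  [the marsh camp: the drill-bot, the grip-bot, the lift-bot | the dry ground: the cut-bot, the haul-bot]
5. Warden goes to the dry ground with the drill-bot and the lift-bot.  [the marsh camp: the grip-bot | the dry ground: the cut-bot, the drill-bot, the haul-bot, the lift-bot]
6. Warden goes back to the marsh camp with the cut-bot.  [the marsh camp: the cut-bot, the grip-bot | the dry ground: the drill-bot, the haul-bot, the lift-bot]
7. Warden goes to the dry ground with the cut-bot and the grip-bot.  [the marsh camp: — | the dry ground: the cut-bot, the drill-bot, the grip-bot, the haul-bot, the lift-bot]

7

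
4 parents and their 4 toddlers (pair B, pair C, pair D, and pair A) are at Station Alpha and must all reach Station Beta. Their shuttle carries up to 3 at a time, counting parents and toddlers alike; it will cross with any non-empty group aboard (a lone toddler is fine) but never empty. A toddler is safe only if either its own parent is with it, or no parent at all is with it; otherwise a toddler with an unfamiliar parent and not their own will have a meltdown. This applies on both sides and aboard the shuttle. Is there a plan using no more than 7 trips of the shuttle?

Counting alone: each trip to Station Beta takes at most 3 across and each return brings at least 1 back, so after t trips out (and t−1 returns) at most 3t − (t−1) of the 8 are across; that first reaches 8 at t = 4, so at least 7 crossings are needed.
The safety rule pushes this higher. Following every safe sequence of crossings, the most of the 8 that can be at Station Beta as the shuttle arrives there on crossing 7 is 7 — never all 8.
So the move cannot be finished within 7 crossings. (The shortest complete plan takes 9:)
1. parent B and toddler B cross → Station Beta.
2. parent B crosses ← Station Alpha.
3. parent B, parent C, and toddler C cross → Station Beta.
4. parent B and toddler B cross ← Station Alpha.
5. parent A, parent B, and parent D cross → Station Beta.
6. toddler C crosses ← Station Alpha.
7. toddler B and toddler C cross → Station Beta.
8. toddler B crosses ← Station Alpha.
9. toddler A, toddler B, and toddler D cross → Station Beta.

No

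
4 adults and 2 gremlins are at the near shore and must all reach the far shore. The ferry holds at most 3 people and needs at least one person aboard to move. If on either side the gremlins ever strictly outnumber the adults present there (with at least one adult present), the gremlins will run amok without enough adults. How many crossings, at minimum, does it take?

5

Counting alone: each trip to the far shore takes at most 3 across and each return brings at least 1 back, so after t trips out (and t−1 returns) at most 3t − (t−1) of the 6 are across; that first reaches 6 at t = 3, so at least 5 crossings are needed.
The plan below uses exactly 5 crossings, so it is optimal:
1. 2 gremlins → the far shore.  (the near shore: 4A 0G; the far shore: 0A 2G)
2. 1 gremlin ← the near shore.  (the near shore: 4A 1G; the far shore: 0A 1G)
3. 2 adults and 1 gremlin → the far shore.  (the near shore: 2A 0G; the far shore: 2A 2G)
4. 1 gremlin ← the near shore.  (the near shore: 2A 1G; the far shore: 2A 1G)
5. 2 adults and 1 gremlin → the far shore.  (the near shore: 0A 0G; the far shore: 4A 2G)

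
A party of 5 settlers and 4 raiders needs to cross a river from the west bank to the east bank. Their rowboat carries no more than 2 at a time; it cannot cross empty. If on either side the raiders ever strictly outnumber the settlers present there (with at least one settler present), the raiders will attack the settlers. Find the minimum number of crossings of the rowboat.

Counting alone: each trip to the east bank takes at most 2 across and each return brings at least 1 back, so after t trips out (and t−1 returns) at most 2t − (t−1) of the 9 are across; that first reaches 9 at t = 8, so at least 15 crossings are needed.
The plan below uses exactly 15 crossings, so it is optimal:
1. 2 raiders → the east bank.  (the west bank: 5S 2R; the east bank: 0S 2R)
2. 1 raider ← the west bank.  (the west bank: 5S 3R; the east bank: 0S 1R)
3. 2 raiders → the east bank.  (the west bank: 5S 1R; the east bank: 0S 3R)
4. 1 raider ← the west bank.  (the west bank: 5S 2R; the east bank: 0S 2R)
5. 2 settlers → the east bank.  (the west bank: 3S 2R; the east bank: 2S 2R)
6. 1 raider ← the west bank.  (the west bank: 3S 3R; the east bank: 2S 1R)
7. 1 settler and 1 raider → the east bank.  (the west bank: 2S 2R; the east bank: 3S 2R)
8. 1 settler ← the west bank.  (the west bank: 3S 2R; the east bank: 2S 2R)
9. 1 settler and 1 raider → the east bank.  (the west bank: 2S 1R; the east bank: 3S 3R)
10. 1 raider ← the west bank.  (the west bank: 2S 2R; the east bank: 3S 2R)
11. 1 settler and 1 raider → the east bank.  (the west bank: 1S 1R; the east bank: 4S 3R)
12. 1 settler ← the west bank.  (the west bank: 2S 1R; the east bank: 3S 3R)
13. 1 settler and 1 raider → the east bank.  (the west bank: 1S 0R; the east bank: 4S 4R)
14. 1 raider ← the west bank.  (the west bank: 1S 1R; the east bank: 4S 3R)
15. 1 settler and 1 raider → the east bank.  (the west bank: 0S 0R; the east bank: 5S 4R)

15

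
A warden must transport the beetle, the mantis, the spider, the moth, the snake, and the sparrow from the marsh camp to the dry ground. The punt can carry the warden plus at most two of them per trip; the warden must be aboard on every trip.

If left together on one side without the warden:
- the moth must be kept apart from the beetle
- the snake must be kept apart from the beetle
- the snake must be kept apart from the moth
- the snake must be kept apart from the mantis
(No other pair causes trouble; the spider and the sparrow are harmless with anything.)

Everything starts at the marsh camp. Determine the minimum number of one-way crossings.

Counting alone: the warden can take at most 2 across per trip to the dry ground, so moving all 6 needs at least 3 loaded trips out, with a return between consecutive ones — at least 5 crossings.
The safety rule pushes this higher. Following every safe sequence of crossings, the most of the 6 that can be at the dry ground as the punt arrives there on crossings 5, 7 is 4, 5 respectively — never all 6.
So no plan with fewer than 9 crossings exists, and this one achieves 9:
1. Warden goes to the dry ground with the beetle and the snake.  [the marsh camp: the mantis, the moth, the sparrow, the spider | the dry ground: the beetle, the snake]
2. Warden goes back to the marsh camp with the beetle.  [the marsh camp: the beetle, the mantis, the moth, the sparrow, the spider | the dry ground: the snake]
3. Warden goes to the dry ground with the beetle and the mantis.  [the marsh camp: the moth, the sparrow, the spider | the dry ground: the beetle, the mantis, the snake]
4. Warden goes back to the marsh camp with the snake.  [the marsh camp: the moth, the snake, the sparrow, the spider | the dry ground: the beetle, the mantis]
5. Warden goes to the dry ground with the moth and the spider.  [the marsh camp: the snake, the sparrow | the dry ground: the beetle, the mantis, the moth, the spider]
6. Warden goes back to the marsh camp with the beetle.  [the marsh camp: the beetle, the snake, the sparrow | the dry ground: the mantis, the moth, the spider]
7. Warden goes to the dry ground with the beetle and the sparrow.  [the marsh camp: the snake | the dry ground: the beetle, the mantis, the moth, the sparrow, the spider]
8. Warden goes back to the marsh camp with the beetle.  [the marsh camp: the beetle, the snake | the dry ground: the mantis, the moth, the sparrow, the spider]
9. Warden goes to the dry ground with the beetle and the snake.  [the marsh camp: — | the dry ground: the beetle, the mantis, the moth, the snake, the sparrow, the spider]

9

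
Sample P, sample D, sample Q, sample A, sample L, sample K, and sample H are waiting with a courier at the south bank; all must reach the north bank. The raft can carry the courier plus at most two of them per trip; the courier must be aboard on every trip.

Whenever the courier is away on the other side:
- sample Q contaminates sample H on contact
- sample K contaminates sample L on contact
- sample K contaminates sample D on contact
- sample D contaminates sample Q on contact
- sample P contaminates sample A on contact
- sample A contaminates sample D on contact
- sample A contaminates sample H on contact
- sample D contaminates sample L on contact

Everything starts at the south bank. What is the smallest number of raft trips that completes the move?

Whatever the first load, the items left behind include a forbidden pair without the courier. No opening move is safe, so no plan exists.

impossible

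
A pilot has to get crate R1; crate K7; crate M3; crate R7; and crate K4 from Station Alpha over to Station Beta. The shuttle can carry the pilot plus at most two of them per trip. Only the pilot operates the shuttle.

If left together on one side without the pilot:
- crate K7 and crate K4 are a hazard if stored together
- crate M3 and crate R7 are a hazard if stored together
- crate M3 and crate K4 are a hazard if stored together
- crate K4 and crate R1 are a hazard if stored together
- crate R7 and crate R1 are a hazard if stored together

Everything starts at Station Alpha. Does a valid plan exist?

1. Pilot goes to Station Beta with crate K4 and crate R7.  [Station Alpha: crate K7, crate M3, crate R1 | Station Beta: crate K4, crate R7]
2. Pilot goes back to Station Alpha alone.  [Station Alpha: crate K7, crate M3, crate R1 | Station Beta: crate K4, crate R7]
3. Pilot goes to Station Beta with crate R1.  [Station Alpha: crate K7, crate M3 | Station Beta: crate K4, crate R1, crate R7]
4. Pilot goes back to Station Alpha with crate K4 and crate R7.  [Station Alpha: crate K4, crate K7, crate M3, crate R7 | Station Beta: crate R1]
5. Pilot goes to Station Beta with crate K7 and crate M3.  [Station Alpha: crate K4, crate R7 | Station Beta: crate K7, crate M3, crate R1]
6. Pilot goes back to Station Alpha alone.  [Station Alpha: crate K4, crate R7 | Station Beta: crate K7, crate M3, crate R1]
7. Pilot goes to Station Beta with crate K4 and crate R7.  [Station Alpha: — | Station Beta: crate K4, crate K7, crate M3, crate R1, crate R7]

Yes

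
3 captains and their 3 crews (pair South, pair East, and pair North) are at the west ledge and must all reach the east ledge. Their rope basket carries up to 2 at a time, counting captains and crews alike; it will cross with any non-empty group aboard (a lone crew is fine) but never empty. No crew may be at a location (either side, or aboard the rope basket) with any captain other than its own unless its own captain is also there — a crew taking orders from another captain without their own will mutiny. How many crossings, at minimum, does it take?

11

Counting alone: each trip to the east ledge takes at most 2 across and each return brings at least 1 back, so after t trips out (and t−1 returns) at most 2t − (t−1) of the 6 are across; that first reaches 6 at t = 5, so at least 9 crossings are needed.
The safety rule pushes this higher. Following every safe sequence of crossings, the most of the 6 that can be at the east ledge as the rope basket arrives there on crossing 9 is 5 — never all 6.
So no plan with fewer than 11 crossings exists, and this one achieves 11:
1. captain South and crew South cross → the east ledge.
2. captain South crosses ← the west ledge.
3. crew East and crew North cross → the east ledge.
4. crew South crosses ← the west ledge.
5. captain East and captain North cross → the east ledge.
6. captain East and crew East cross ← the west ledge.
7. captain East and captain South cross → the east ledge.
8. crew North crosses ← the west ledge.
9. crew East and crew South cross → the east ledge.
10. captain North crosses ← the west ledge.
11. captain North and crew North cross → the east ledge.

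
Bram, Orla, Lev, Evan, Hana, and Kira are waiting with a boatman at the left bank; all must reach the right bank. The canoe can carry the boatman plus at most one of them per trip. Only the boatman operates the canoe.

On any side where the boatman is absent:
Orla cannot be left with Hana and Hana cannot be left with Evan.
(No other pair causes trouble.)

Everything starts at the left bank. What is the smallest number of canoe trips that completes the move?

13

Counting alone: the boatman can take at most 1 across per trip to the right bank, so moving all 6 needs at least 6 loaded trips out, with a return between consecutive ones — at least 11 crossings.
The safety rule pushes this higher. Following every safe sequence of crossings, the most of the 6 that can be at the right bank as the canoe arrives there on crossing 11 is 5 — never all 6.
So no plan with fewer than 13 crossings exists, and this one achieves 13:
1. Boatman goes to the right bank with Hana.  [the left bank: Bram, Evan, Kira, Lev, Orla | the right bank: Hana]
2. Boatman goes back to the left bank alone.  [the left bank: Bram, Evan, Kira, Lev, Orla | the right bank: Hana]
3. Boatman goes to the right bank with Bram.  [the left bank: Evan, Kira, Lev, Orla | the right bank: Bram, Hana]
4. Boatman goes back to the left bank alone.  [the left bank: Evan, Kira, Lev, Orla | the right bank: Bram, Hana]
5. Boatman goes to the right bank with Orla.  [the left bank: Evan, Kira, Lev | the right bank: Bram, Hana, Orla]
6. Boatman goes back to the left bank with Hana.  [the left bank: Evan, Hana, Kira, Lev | the right bank: Bram, Orla]
7. Boatman goes to the right bank with Evan.  [the left bank: Hana, Kira, Lev | the right bank: Bram, Evan, Orla]
8. Boatman goes back to the left bank alone.  [the left bank: Hana, Kira, Lev | the right bank: Bram, Evan, Orla]
9. Boatman goes to the right bank with Lev.  [the left bank: Hana, Kira | the right bank: Bram, Evan, Lev, Orla]
10. Boatman goes back to the left bank alone.  [the left bank: Hana, Kira | the right bank: Bram, Evan, Lev, Orla]
11. Boatman goes to the right bank with Kira.  [the left bank: Hana | the right bank: Bram, Evan, Kira, Lev, Orla]
12. Boatman goes back to the left bank alone.  [the left bank: Hana | the right bank: Bram, Evan, Kira, Lev, Orla]
13. Boatman goes to the right bank with Hana.  [the left bank: — | the right bank: Bram, Evan, Hana, Kira, Lev, Orla]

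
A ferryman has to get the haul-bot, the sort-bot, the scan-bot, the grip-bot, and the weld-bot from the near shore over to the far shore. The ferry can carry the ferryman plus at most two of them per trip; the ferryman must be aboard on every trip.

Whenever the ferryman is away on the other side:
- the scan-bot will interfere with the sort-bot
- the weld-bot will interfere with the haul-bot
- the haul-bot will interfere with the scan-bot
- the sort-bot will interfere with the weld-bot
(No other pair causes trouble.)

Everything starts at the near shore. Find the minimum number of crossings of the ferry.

5

Counting alone: the ferryman can take at most 2 across per trip to the far shore, so moving all 5 needs at least 3 loaded trips out, with a return between consecutive ones — at least 5 crossings.
The plan below uses exactly 5 crossings, so it is optimal:
1. Ferryman goes to the far shore with the haul-bot and the sort-bot.
2. Ferryman goes back to the near shore alone.
3. Ferryman goes to the far shore with the grip-bot.
4. Ferryman goes back to the near shore alone.
5. Ferryman goes to the far shore with the scan-bot and the weld-bot.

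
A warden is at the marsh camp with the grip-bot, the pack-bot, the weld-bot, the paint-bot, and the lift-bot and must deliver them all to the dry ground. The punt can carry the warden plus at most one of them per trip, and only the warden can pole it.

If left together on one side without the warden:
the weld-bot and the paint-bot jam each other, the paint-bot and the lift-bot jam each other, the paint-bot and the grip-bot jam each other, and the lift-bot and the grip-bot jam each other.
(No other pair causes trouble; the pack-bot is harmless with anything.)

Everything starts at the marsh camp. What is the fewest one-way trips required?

Whatever the first load, the items left behind include a forbidden pair without the warden. No opening move is safe, so no plan exists.

impossible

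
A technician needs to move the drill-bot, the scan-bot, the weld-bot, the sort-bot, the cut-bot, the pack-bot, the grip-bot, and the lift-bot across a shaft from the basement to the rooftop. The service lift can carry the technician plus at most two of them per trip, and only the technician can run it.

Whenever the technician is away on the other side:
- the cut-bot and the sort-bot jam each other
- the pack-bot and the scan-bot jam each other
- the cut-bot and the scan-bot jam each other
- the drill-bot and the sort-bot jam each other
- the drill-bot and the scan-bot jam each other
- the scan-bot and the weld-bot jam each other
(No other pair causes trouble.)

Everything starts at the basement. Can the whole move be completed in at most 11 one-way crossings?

Yes

Yes — this plan uses 9 crossings (≤ 11):
1. Technician goes to the rooftop with the scan-bot and the sort-bot.  [the basement: the cut-bot, the drill-bot, the grip-bot, the lift-bot, the pack-bot, the weld-bot | the rooftop: the scan-bot, the sort-bot]
2. Technician goes back to the basement alone.  [the basement: the cut-bot, the drill-bot, the grip-bot, the lift-bot, the pack-bot, the weld-bot | the rooftop: the scan-bot, the sort-bot]
3. Technician goes to the rooftop with the drill-bot and the weld-bot.  [the basement: the cut-bot, the grip-bot, the lift-bot, the pack-bot | the rooftop: the drill-bot, the scan-bot, the sort-bot, the weld-bot]
4. Technician goes back to the basement with the scan-bot and the sort-bot.  [the basement: the cut-bot, the grip-bot, the lift-bot, the pack-bot, the scan-bot, the sort-bot | the rooftop: the drill-bot, the weld-bot]
5. Technician goes to the rooftop with the cut-bot and the pack-bot.  [the basement: the grip-bot, the lift-bot, the scan-bot, the sort-bot | the rooftop: the cut-bot, the drill-bot, the pack-bot, the weld-bot]
6. Technician goes back to the basement alone.  [the basement: the grip-bot, the lift-bot, the scan-bot, the sort-bot | the rooftop: the cut-bot, the drill-bot, the pack-bot, the weld-bot]
7. Technician goes to the rooftop with the grip-bot and the lift-bot.  [the basement: the scan-bot, the sort-bot | the rooftop: the cut-bot, the drill-bot, the grip-bot, the lift-bot, the pack-bot, the weld-bot]
8. Technician goes back to the basement alone.  [the basement: the scan-bot, the sort-bot | the rooftop: the cut-bot, the drill-bot, the grip-bot, the lift-bot, the pack-bot, the weld-bot]
9. Technician goes to the rooftop with the scan-bot and the sort-bot.  [the basement: — | the rooftop: the cut-bot, the drill-bot, the grip-bot, the lift-bot, the pack-bot, the scan-bot, the sort-bot, the weld-bot]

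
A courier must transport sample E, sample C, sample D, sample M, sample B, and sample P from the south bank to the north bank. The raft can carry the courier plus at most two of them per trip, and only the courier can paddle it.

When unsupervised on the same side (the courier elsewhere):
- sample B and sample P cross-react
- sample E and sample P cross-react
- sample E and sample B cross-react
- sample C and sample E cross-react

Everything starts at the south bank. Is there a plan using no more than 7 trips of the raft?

No

Counting alone: the courier can take at most 2 across per trip to the north bank, so moving all 6 needs at least 3 loaded trips out, with a return between consecutive ones — at least 5 crossings.
The safety rule pushes this higher. Following every safe sequence of crossings, the most of the 6 that can be at the north bank as the raft arrives there on crossings 5, 7 is 4, 5 respectively — never all 6.
So the move cannot be finished within 7 crossings. (The shortest complete plan takes 9:)
1. Courier goes to the north bank with sample B and sample E.  [the south bank: sample C, sample D, sample M, sample P | the north bank: sample B, sample E]
2. Courier goes back to the south bank with sample E.  [the south bank: sample C, sample D, sample E, sample M, sample P | the north bank: sample B]
3. Courier goes to the north bank with sample C and sample E.  [the south bank: sample D, sample M, sample P | the north bank: sample B, sample C, sample E]
4. Courier goes back to the south bank with sample E.  [the south bank: sample D, sample E, sample M, sample P | the north bank: sample B, sample C]
5. Courier goes to the north bank with sample D and sample E.  [the south bank: sample M, sample P | the north bank: sample B, sample C, sample D, sample E]
6. Courier goes back to the south bank with sample E.  [the south bank: sample E, sample M, sample P | the north bank: sample B, sample C, sample D]
7. Courier goes to the north bank with sample E and sample M.  [the south bank: sample P | the north bank: sample B, sample C, sample D, sample E, sample M]
8. Courier goes back to the south bank with sample E.  [the south bank: sample E, sample P | the north bank: sample B, sample C, sample D, sample M]
9. Courier goes to the north bank with sample E and sample P.  [the south bank: — | the north bank: sample B, sample C, sample D, sample E, sample M, sample P]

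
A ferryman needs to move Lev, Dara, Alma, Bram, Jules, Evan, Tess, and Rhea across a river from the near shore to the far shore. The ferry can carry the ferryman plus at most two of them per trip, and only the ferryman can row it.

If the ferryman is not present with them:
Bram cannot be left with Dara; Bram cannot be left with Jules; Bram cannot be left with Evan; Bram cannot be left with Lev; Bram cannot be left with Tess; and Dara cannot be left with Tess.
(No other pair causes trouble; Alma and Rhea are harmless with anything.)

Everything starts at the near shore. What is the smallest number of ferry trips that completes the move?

Counting alone: the ferryman can take at most 2 across per trip to the far shore, so moving all 8 needs at least 4 loaded trips out, with a return between consecutive ones — at least 7 crossings.
The safety rule pushes this higher. Following every safe sequence of crossings, the most of the 8 that can be at the far shore as the ferry arrives there on crossings 7, 9, 11 is 5, 6, 7 respectively — never all 8.
So no plan with fewer than 13 crossings exists, and this one achieves 13:
1. Ferryman goes to the far shore with Bram and Dara.
2. Ferryman goes back to the near shore with Dara.
3. Ferryman goes to the far shore with Dara and Lev.
4. Ferryman goes back to the near shore with Bram.
5. Ferryman goes to the far shore with Alma and Bram.
6. Ferryman goes back to the near shore with Bram.
7. Ferryman goes to the far shore with Bram and Jules.
8. Ferryman goes back to the near shore with Bram.
9. Ferryman goes to the far shore with Bram and Evan.
10. Ferryman goes back to the near shore with Bram.
11. Ferryman goes to the far shore with Bram and Rhea.
12. Ferryman goes back to the near shore with Bram.
13. Ferryman goes to the far shore with Bram and Tess.

13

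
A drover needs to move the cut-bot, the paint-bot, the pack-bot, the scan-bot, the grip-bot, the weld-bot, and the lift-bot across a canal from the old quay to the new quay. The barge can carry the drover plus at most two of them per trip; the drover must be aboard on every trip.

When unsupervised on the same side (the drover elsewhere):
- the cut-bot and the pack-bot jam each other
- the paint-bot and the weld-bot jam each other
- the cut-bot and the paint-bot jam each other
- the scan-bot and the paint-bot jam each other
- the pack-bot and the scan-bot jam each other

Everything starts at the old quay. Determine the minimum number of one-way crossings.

Counting alone: the drover can take at most 2 across per trip to the new quay, so moving all 7 needs at least 4 loaded trips out, with a return between consecutive ones — at least 7 crossings.
The safety rule pushes this higher. Following every safe sequence of crossings, the most of the 7 that can be at the new quay as the barge arrives there on crossing 7 is 6 — never all 7.
So no plan with fewer than 9 crossings exists, and this one achieves 9:
1. Drover goes to the new quay with the pack-bot and the paint-bot.  [the old quay: the cut-bot, the grip-bot, the lift-bot, the scan-bot, the weld-bot | the new quay: the pack-bot, the paint-bot]
2. Drover goes back to the old quay alone.  [the old quay: the cut-bot, the grip-bot, the lift-bot, the scan-bot, the weld-bot | the new quay: the pack-bot, the paint-bot]
3. Drover goes to the new quay with the cut-bot.  [the old quay: the grip-bot, the lift-bot, the scan-bot, the weld-bot | the new quay: the cut-bot, the pack-bot, the paint-bot]
4. Drover goes back to the old quay with the pack-bot and the paint-bot.  [the old quay: the grip-bot, the lift-bot, the pack-bot, the paint-bot, the scan-bot, the weld-bot | the new quay: the cut-bot]
5. Drover goes to the new quay with the scan-bot and the weld-bot.  [the old quay: the grip-bot, the lift-bot, the pack-bot, the paint-bot | the new quay: the cut-bot, the scan-bot, the weld-bot]
6. Drover goes back to the old quay alone.  [the old quay: the grip-bot, the lift-bot, the pack-bot, the paint-bot | the new quay: the cut-bot, the scan-bot, the weld-bot]
7. Drover goes to the new quay with the grip-bot and the lift-bot.  [the old quay: the pack-bot, the paint-bot | the new quay: the cut-bot, the grip-bot, the lift-bot, the scan-bot, the weld-bot]
8. Drover goes back to the old quay alone.  [the old quay: the pack-bot, the paint-bot | the new quay: the cut-bot, the grip-bot, the lift-bot, the scan-bot, the weld-bot]
9. Drover goes to the new quay with the pack-bot and the paint-bot.  [the old quay: — | the new quay: the cut-bot, the grip-bot, the lift-bot, the pack-bot, the paint-bot, the scan-bot, the weld-bot]

9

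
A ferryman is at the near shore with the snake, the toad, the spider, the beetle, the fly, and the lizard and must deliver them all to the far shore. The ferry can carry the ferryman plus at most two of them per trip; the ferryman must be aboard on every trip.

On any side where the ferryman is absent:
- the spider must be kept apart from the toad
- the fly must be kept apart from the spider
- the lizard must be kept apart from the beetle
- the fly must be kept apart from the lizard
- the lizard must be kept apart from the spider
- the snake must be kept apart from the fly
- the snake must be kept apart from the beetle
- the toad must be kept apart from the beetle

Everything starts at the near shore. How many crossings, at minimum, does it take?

Whatever the first load, the items left behind include a forbidden pair without the ferryman. No opening move is safe, so no plan exists.

impossible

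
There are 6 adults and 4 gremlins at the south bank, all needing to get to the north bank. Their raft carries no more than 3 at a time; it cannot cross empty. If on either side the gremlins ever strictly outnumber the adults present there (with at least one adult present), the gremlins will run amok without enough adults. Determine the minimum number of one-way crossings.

Counting alone: each trip to the north bank takes at most 3 across and each return brings at least 1 back, so after t trips out (and t−1 returns) at most 3t − (t−1) of the 10 are across; that first reaches 10 at t = 5, so at least 9 crossings are needed.
The plan below uses exactly 9 crossings, so it is optimal:
1. 2 gremlins → the north bank.  (the south bank: 6A 2G; the north bank: 0A 2G)
2. 1 gremlin ← the south bank.  (the south bank: 6A 3G; the north bank: 0A 1G)
3. 3 gremlins → the north bank.  (the south bank: 6A 0G; the north bank: 0A 4G)
4. 1 gremlin ← the south bank.  (the south bank: 6A 1G; the north bank: 0A 3G)
5. 3 adults → the north bank.  (the south bank: 3A 1G; the north bank: 3A 3G)
6. 1 gremlin ← the south bank.  (the south bank: 3A 2G; the north bank: 3A 2G)
7. 1 adult and 2 gremlins → the north bank.  (the south bank: 2A 0G; the north bank: 4A 4G)
8. 1 gremlin ← the south bank.  (the south bank: 2A 1G; the north bank: 4A 3G)
9. 2 adults and 1 gremlin → the north bank.  (the south bank: 0A 0G; the north bank: 6A 4G)

9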